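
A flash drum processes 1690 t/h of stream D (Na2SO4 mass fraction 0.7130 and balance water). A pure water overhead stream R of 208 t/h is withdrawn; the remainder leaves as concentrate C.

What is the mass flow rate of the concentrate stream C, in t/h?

1482 t/h

Concentrate = 1690 − 208 = 1482 t/h.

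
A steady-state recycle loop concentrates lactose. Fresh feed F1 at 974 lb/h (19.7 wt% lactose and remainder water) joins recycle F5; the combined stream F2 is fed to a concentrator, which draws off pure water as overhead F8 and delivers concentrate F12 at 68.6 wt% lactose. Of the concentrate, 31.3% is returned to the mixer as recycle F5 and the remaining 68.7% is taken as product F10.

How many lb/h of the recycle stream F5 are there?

127.4 lb/h

Overall lactose balance (none leaves overhead): lactose in fresh feed = lactose in product, i.e. 974×0.197 = (1−0.313)·F12·0.686.
F12 = 191.88/(0.686×0.687) = 407.14 lb/h.
Recycle F5 = 0.313×407.14 = 127.43 lb/h.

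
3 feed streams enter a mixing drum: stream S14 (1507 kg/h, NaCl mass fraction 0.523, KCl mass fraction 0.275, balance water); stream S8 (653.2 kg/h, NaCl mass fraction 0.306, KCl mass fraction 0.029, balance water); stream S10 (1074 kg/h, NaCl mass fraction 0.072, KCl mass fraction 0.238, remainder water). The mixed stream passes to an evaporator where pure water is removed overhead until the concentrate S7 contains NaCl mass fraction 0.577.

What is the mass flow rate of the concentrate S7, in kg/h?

NaCl entering = 1507×0.523 + 653.2×0.306 + 1074×0.072 = 1065.4 kg/h.
All NaCl reports to S7, so S7 = 1065.4/0.577 = 1846.4 kg/h.

1846 kg/h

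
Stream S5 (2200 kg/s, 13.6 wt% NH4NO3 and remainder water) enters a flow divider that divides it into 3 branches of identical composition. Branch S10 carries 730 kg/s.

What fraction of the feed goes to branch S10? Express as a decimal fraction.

Fraction to S10 = 730/2200 = 0.3318.

0.332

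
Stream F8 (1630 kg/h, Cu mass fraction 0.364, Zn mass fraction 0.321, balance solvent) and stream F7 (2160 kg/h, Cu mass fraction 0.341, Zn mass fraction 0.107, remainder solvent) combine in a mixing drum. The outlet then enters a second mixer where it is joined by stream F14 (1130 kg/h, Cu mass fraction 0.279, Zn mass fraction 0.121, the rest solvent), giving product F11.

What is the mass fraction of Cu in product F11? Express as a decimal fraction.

0.334

Overall, product flow = 4920 kg/h.
Cu in = 1630×0.364 + 2160×0.341 + 1130×0.279 = 1645.2 kg/h.
Cu fraction in F11 = 0.334.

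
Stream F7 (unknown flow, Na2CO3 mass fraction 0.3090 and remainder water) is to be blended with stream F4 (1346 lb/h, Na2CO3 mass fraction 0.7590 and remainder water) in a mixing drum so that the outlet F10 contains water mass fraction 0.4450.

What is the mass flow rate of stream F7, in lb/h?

1116 lb/h

Let F7 be the unknown flow. Total out = 1346 + F7.
water balance: 324.39 + 0.691·F7 = 0.445·(1346 + F7)
(0.691 − 0.445)·F7 = 0.445×1346 − 324.39 = 274.58
F7 = 274.58 / 0.246 = 1116.2 lb/h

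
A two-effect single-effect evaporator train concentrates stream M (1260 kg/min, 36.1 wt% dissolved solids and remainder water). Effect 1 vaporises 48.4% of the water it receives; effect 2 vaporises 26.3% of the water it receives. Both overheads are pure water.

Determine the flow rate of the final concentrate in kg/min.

water in feed = 1260×0.639 = 805.14 kg/min.
After stage 1: water left = (1−0.484)×805.14 = 415.45; stream total = 870.31 kg/min.
After stage 2: water left = (1−0.263)×415.45 = 306.19; final concentrate = 761.05 kg/min.

761 kg/min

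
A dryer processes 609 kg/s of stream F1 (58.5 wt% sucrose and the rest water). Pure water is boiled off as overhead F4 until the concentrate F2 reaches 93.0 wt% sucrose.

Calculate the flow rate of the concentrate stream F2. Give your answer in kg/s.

sucrose is conserved: 609×0.585 = 356.26 kg/s all reports to the concentrate.
Concentrate = 356.26/(target fraction) = 383.08 kg/s.

383.1 kg/s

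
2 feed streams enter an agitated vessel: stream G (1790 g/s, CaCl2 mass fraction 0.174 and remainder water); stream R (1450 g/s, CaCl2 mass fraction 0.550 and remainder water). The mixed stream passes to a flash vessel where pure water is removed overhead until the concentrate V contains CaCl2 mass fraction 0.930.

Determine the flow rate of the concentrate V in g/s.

1192 g/s

CaCl2 entering = 1790×0.174 + 1450×0.550 = 1109 g/s.
All CaCl2 reports to V, so V = 1109/0.930 = 1192.4 g/s.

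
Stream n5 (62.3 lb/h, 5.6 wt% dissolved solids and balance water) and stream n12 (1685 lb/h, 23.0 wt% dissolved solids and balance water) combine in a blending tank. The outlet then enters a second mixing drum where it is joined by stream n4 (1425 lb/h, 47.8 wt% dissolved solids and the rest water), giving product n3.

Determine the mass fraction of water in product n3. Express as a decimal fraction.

Overall, product flow = 3172.3 lb/h.
water in = 62.3×0.944 + 1685×0.770 + 1425×0.522 = 2100.1 lb/h.
water fraction in n3 = 0.662.

0.662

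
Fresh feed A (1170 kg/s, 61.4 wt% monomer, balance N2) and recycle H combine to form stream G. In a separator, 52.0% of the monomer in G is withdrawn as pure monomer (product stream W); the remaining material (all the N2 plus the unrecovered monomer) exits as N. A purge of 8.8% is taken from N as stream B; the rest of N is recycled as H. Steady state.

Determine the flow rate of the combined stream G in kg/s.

6410 kg/s

N2 enters only via A and leaves only via the purge: 1170×0.386 = 0.088×(N2 in N), and the separator passes all N2, so N2 in G = N2 in N = 5132 kg/s.
monomer in G: m_A = 1170×0.614 + (1−0.088)·(1−0.520)·m_A, so m_A = 718.38/0.5622 = 1277.7 kg/s.
G = 1277.7 + 5132 = 6409.8 kg/s.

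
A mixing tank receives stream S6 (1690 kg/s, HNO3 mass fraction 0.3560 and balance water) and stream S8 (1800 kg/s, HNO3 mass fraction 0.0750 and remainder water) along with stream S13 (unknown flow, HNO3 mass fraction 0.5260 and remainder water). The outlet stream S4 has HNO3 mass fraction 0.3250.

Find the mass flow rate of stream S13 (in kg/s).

1978 kg/s

Let S13 be the unknown flow. Total out = 3490 + S13.
HNO3 balance: 736.64 + 0.526·S13 = 0.325·(3490 + S13)
(0.526 − 0.325)·S13 = 0.325×3490 − 736.64 = 397.61
S13 = 397.61 / 0.201 = 1978.2 kg/s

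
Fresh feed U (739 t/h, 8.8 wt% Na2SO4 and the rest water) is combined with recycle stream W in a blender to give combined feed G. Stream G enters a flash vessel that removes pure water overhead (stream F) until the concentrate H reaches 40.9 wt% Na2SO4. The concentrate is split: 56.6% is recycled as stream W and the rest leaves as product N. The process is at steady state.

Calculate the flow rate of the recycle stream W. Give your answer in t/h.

Overall Na2SO4 balance (none leaves overhead): Na2SO4 in fresh feed = Na2SO4 in product, i.e. 739×0.088 = (1−0.566)·H·0.409.
H = 65.032/(0.409×0.434) = 366.37 t/h.
Recycle W = 0.566×366.37 = 207.36 t/h.

207.4 t/h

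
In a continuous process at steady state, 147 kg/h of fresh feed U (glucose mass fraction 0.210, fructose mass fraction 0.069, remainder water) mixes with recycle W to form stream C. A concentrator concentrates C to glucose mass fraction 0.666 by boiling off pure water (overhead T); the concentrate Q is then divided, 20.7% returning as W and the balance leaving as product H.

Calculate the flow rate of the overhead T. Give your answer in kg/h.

Overall glucose balance (none leaves overhead): glucose in fresh feed = glucose in product, i.e. 147×0.210 = (1−0.207)·Q·0.666.
Q = 30.87/(0.666×0.793) = 58.451 kg/h.
Recycle W = 0.207×58.451 = 12.099 kg/h.
Combined feed C = 147 + 12.099 = 159.1 kg/h.
Overhead T = C − Q = 159.1 − 58.451 = 100.65 kg/h.

100.6 kg/h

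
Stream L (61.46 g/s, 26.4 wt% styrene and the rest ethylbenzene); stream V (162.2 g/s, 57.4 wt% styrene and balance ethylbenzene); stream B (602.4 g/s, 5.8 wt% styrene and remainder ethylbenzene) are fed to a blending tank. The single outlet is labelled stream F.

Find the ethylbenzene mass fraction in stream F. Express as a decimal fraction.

0.8254

Total flow out = 61.46 + 162.2 + 602.4 = 826.06 g/s.
ethylbenzene in = 61.46×0.736 + 162.2×0.426 + 602.4×0.942 = 681.79 g/s.
ethylbenzene mass fraction in F = 681.79/826.06 = 0.8254.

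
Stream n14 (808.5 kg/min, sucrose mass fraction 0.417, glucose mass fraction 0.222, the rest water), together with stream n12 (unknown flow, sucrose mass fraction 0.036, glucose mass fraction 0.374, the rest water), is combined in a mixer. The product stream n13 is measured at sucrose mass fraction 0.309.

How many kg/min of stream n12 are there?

Let n12 be the unknown flow. Total out = 808.5 + n12.
sucrose balance: 337.14 + 0.036·n12 = 0.309·(808.5 + n12)
(0.036 − 0.309)·n12 = 0.309×808.5 − 337.14 = -87.318
n12 = -87.318 / -0.273 = 319.85 kg/min

319.8 kg/min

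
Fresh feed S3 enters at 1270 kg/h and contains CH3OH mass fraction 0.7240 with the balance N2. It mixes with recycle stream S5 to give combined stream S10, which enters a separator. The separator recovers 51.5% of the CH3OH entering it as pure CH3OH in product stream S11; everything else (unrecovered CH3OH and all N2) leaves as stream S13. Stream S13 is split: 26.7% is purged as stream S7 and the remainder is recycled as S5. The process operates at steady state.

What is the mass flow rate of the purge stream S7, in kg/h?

N2 enters only via S3 and leaves only via the purge: 1270×0.276 = 0.267×(N2 in S13), and the separator passes all N2, so N2 in S10 = N2 in S13 = 1312.8 kg/h.
CH3OH in S10: m_A = 1270×0.724 + (1−0.267)·(1−0.515)·m_A, so m_A = 919.48/0.6445 = 1426.7 kg/h.
S13 = (1−0.515)×1426.7 + 1312.8 = 2004.7 kg/h.
Purge S7 = 0.267×2004.7 = 535.27 kg/h.

535.3 kg/h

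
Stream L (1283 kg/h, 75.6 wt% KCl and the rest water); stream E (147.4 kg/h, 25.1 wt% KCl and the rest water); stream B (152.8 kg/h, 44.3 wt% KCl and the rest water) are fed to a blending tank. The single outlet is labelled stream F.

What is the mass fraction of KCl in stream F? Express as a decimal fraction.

0.6788

Total flow out = 1283 + 147.4 + 152.8 = 1583.2 kg/h.
KCl in = 1283×0.756 + 147.4×0.251 + 152.8×0.443 = 1074.6 kg/h.
KCl mass fraction in F = 1074.6/1583.2 = 0.6788.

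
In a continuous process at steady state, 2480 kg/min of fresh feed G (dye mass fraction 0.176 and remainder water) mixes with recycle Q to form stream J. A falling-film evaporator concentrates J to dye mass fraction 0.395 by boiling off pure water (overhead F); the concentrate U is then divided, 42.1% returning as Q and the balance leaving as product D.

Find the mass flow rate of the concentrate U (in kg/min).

1908 kg/min

Overall dye balance (none leaves overhead): dye in fresh feed = dye in product, i.e. 2480×0.176 = (1−0.421)·U·0.395.
U = 436.48/(0.395×0.579) = 1908.5 kg/min.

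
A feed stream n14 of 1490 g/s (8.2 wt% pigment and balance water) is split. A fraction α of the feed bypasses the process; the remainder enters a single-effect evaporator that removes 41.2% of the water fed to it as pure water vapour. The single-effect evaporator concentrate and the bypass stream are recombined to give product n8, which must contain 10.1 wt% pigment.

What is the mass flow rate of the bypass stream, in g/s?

748.9 g/s

All 1490×0.082 = 122.18 g/s of pigment reaches n8, so n8 = 122.18/0.101 = 1209.7 g/s and vapour = 280.3 g/s.
The evaporator receives (1−α)·1490 of feed at 0.918 water and removes 0.412 of that water:
0.412×0.918×(1−α)×1490 = 280.3
(1−α) = 280.3/563.54 = 0.4974;  α = 0.5026.
Bypass flow = 0.5026×1490 = 748.9 g/s.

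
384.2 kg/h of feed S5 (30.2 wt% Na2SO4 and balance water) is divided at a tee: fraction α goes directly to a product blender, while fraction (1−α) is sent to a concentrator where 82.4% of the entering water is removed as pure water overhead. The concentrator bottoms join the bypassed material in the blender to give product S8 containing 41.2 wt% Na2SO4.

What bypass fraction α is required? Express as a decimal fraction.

0.536

All 384.2×0.302 = 116.03 kg/h of Na2SO4 reaches S8, so S8 = 116.03/0.412 = 281.62 kg/h and vapour = 102.58 kg/h.
The evaporator receives (1−α)·384.2 of feed at 0.698 water and removes 0.824 of that water:
0.824×0.698×(1−α)×384.2 = 102.58
(1−α) = 102.58/220.97 = 0.4642;  α = 0.5358.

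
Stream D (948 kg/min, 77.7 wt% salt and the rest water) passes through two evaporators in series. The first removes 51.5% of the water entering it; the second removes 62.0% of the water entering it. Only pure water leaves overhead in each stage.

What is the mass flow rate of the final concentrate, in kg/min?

water in feed = 948×0.223 = 211.4 kg/min.
After stage 1: water left = (1−0.515)×211.4 = 102.53; stream total = 839.13 kg/min.
After stage 2: water left = (1−0.620)×102.53 = 38.962; final concentrate = 775.56 kg/min.

775.6 kg/min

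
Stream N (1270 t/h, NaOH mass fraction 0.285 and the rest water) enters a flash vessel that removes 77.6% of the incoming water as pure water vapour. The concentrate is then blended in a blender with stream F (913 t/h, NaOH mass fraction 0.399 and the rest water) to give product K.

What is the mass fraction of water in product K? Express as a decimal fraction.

Vapour removed = 0.776×0.715×1270 = 704.65 t/h; concentrate = 565.35 t/h.
water reaching the mixer = 203.4 (from concentrate) + 913×0.601 = 752.12 t/h.
Product flow = 565.35 + 913 = 1478.4 t/h; water fraction = 0.509.

0.509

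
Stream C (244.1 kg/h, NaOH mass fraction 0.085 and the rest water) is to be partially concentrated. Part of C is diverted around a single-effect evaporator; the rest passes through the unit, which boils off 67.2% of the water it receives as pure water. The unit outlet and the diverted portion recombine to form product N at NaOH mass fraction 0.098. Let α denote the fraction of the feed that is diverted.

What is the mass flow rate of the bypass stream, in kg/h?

All 244.1×0.085 = 20.748 kg/h of NaOH reaches N, so N = 20.748/0.098 = 211.72 kg/h and vapour = 32.381 kg/h.
The evaporator receives (1−α)·244.1 of feed at 0.915 water and removes 0.672 of that water:
0.672×0.915×(1−α)×244.1 = 32.381
(1−α) = 32.381/150.09 = 0.2157;  α = 0.7843.
Bypass flow = 0.7843×244.1 = 191.44 kg/h.

191.4 kg/h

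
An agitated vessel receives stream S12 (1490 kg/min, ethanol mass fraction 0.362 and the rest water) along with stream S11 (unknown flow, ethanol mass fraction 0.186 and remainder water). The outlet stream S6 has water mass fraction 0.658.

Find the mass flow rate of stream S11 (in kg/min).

Let S11 be the unknown flow. Total out = 1490 + S11.
water balance: 950.62 + 0.814·S11 = 0.658·(1490 + S11)
(0.814 − 0.658)·S11 = 0.658×1490 − 950.62 = 29.8
S11 = 29.8 / 0.156 = 191.03 kg/min

191 kg/min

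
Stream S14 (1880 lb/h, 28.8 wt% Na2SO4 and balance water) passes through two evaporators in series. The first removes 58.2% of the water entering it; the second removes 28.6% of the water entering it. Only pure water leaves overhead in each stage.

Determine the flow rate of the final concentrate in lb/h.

water in feed = 1880×0.712 = 1338.6 lb/h.
After stage 1: water left = (1−0.582)×1338.6 = 559.52; stream total = 1101 lb/h.
After stage 2: water left = (1−0.286)×559.52 = 399.5; final concentrate = 940.94 lb/h.

940.9 lb/h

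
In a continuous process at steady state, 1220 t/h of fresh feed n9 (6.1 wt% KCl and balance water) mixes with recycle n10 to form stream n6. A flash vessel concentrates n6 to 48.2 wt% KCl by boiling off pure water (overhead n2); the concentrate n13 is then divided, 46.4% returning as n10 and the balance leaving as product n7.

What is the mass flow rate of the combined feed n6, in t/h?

Overall KCl balance (none leaves overhead): KCl in fresh feed = KCl in product, i.e. 1220×0.061 = (1−0.464)·n13·0.482.
n13 = 74.42/(0.482×0.536) = 288.06 t/h.
Recycle n10 = 0.464×288.06 = 133.66 t/h.
Combined feed n6 = 1220 + 133.66 = 1353.7 t/h.

1354 t/h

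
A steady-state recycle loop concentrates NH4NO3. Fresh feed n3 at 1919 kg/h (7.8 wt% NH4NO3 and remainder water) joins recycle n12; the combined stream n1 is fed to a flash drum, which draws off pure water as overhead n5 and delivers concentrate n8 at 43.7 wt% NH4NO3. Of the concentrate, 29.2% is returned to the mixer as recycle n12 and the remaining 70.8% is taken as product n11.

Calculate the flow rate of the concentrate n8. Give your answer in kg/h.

Overall NH4NO3 balance (none leaves overhead): NH4NO3 in fresh feed = NH4NO3 in product, i.e. 1919×0.078 = (1−0.292)·n8·0.437.
n8 = 149.68/(0.437×0.708) = 483.79 kg/h.

483.8 kg/h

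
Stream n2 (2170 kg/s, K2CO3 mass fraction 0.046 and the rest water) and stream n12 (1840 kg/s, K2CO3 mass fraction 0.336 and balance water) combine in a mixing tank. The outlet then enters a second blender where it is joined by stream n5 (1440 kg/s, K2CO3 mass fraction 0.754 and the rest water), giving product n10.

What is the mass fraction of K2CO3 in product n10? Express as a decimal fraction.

0.331

Overall, product flow = 5450 kg/s.
K2CO3 in = 2170×0.046 + 1840×0.336 + 1440×0.754 = 1803.8 kg/s.
K2CO3 fraction in n10 = 0.331.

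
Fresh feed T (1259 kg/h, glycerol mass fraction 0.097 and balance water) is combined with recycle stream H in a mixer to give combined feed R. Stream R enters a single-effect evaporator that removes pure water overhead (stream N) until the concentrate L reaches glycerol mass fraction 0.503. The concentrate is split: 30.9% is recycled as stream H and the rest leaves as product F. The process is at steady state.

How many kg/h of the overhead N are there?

Overall glycerol balance (none leaves overhead): glycerol in fresh feed = glycerol in product, i.e. 1259×0.097 = (1−0.309)·L·0.503.
L = 122.12/(0.503×0.691) = 351.36 kg/h.
Recycle H = 0.309×351.36 = 108.57 kg/h.
Combined feed R = 1259 + 108.57 = 1367.6 kg/h.
Overhead N = R − L = 1367.6 − 351.36 = 1016.2 kg/h.

1016 kg/h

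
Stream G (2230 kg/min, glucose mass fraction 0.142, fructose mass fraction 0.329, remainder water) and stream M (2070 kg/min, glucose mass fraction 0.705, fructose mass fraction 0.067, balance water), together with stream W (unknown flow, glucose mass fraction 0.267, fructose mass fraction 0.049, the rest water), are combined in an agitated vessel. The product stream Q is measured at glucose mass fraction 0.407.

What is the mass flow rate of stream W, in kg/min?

185.1 kg/min

Let W be the unknown flow. Total out = 4300 + W.
glucose balance: 1776 + 0.267·W = 0.407·(4300 + W)
(0.267 − 0.407)·W = 0.407×4300 − 1776 = -25.91
W = -25.91 / -0.140 = 185.07 kg/min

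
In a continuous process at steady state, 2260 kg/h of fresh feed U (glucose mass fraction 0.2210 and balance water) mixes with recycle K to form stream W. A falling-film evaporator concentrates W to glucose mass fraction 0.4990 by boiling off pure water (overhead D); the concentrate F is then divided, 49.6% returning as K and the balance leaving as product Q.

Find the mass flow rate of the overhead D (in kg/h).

1259 kg/h

Overall glucose balance (none leaves overhead): glucose in fresh feed = glucose in product, i.e. 2260×0.221 = (1−0.496)·F·0.499.
F = 499.46/(0.499×0.504) = 1986 kg/h.
Recycle K = 0.496×1986 = 985.03 kg/h.
Combined feed W = 2260 + 985.03 = 3245 kg/h.
Overhead D = W − F = 3245 − 1986 = 1259.1 kg/h.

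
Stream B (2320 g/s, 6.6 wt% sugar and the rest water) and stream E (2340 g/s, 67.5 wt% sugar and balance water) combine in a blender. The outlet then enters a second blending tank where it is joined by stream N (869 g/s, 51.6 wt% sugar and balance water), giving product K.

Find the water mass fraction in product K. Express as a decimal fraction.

0.606

Overall, product flow = 5529 g/s.
water in = 2320×0.934 + 2340×0.325 + 869×0.484 = 3348 g/s.
water fraction in K = 0.606.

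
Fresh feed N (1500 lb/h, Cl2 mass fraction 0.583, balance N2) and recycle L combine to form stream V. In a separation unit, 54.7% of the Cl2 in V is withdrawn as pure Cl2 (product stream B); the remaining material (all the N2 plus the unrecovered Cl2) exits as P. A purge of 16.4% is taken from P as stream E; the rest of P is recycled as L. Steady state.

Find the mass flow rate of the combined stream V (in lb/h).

N2 enters only via N and leaves only via the purge: 1500×0.417 = 0.164×(N2 in P), and the separation unit passes all N2, so N2 in V = N2 in P = 3814 lb/h.
Cl2 in V: m_A = 1500×0.583 + (1−0.164)·(1−0.547)·m_A, so m_A = 874.5/0.6213 = 1407.6 lb/h.
V = 1407.6 + 3814 = 5221.6 lb/h.

5222 lb/h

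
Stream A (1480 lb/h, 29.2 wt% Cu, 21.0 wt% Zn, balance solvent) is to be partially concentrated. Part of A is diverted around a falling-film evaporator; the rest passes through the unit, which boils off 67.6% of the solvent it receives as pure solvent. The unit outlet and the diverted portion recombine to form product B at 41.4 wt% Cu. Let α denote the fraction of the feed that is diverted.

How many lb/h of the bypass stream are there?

All 1480×0.292 = 432.16 lb/h of Cu reaches B, so B = 432.16/0.414 = 1043.9 lb/h and vapour = 436.14 lb/h.
The evaporator receives (1−α)·1480 of feed at 0.498 solvent and removes 0.676 of that solvent:
0.676×0.498×(1−α)×1480 = 436.14
(1−α) = 436.14/498.24 = 0.8754;  α = 0.1246.
Bypass flow = 0.1246×1480 = 184.48 lb/h.

184.5 lb/h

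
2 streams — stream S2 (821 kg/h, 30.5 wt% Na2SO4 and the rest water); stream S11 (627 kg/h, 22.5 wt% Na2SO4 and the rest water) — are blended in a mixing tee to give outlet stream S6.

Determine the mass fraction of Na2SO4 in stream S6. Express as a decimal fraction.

Total flow out = 821 + 627 = 1448 kg/h.
Na2SO4 in = 821×0.305 + 627×0.225 = 391.48 kg/h.
Na2SO4 mass fraction in S6 = 391.48/1448 = 0.270.

0.270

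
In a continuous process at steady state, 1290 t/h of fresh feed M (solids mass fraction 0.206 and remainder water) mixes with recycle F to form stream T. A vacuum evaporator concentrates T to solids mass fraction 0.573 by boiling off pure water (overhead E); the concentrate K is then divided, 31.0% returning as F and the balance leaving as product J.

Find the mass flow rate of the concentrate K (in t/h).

Overall solids balance (none leaves overhead): solids in fresh feed = solids in product, i.e. 1290×0.206 = (1−0.310)·K·0.573.
K = 265.74/(0.573×0.690) = 672.13 t/h.

672.1 t/h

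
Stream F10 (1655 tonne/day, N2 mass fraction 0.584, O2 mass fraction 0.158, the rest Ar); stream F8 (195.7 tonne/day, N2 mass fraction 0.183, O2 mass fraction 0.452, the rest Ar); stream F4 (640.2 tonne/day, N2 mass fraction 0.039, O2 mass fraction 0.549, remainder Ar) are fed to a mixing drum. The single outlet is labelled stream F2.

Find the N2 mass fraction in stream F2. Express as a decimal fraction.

0.412

Total flow out = 1655 + 195.7 + 640.2 = 2490.9 tonne/day.
N2 in = 1655×0.584 + 195.7×0.183 + 640.2×0.039 = 1027.3 tonne/day.
N2 mass fraction in F2 = 1027.3/2490.9 = 0.412.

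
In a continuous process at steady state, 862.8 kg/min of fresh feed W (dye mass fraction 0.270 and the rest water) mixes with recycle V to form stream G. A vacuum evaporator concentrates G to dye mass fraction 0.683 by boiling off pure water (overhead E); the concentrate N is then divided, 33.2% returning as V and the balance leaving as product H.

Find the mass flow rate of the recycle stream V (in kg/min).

169.5 kg/min

Overall dye balance (none leaves overhead): dye in fresh feed = dye in product, i.e. 862.8×0.270 = (1−0.332)·N·0.683.
N = 232.96/(0.683×0.668) = 510.6 kg/min.
Recycle V = 0.332×510.6 = 169.52 kg/min.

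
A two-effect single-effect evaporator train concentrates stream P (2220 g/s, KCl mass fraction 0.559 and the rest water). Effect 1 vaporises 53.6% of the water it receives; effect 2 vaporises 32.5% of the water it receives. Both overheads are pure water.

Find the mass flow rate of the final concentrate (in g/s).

1548 g/s

water in feed = 2220×0.441 = 979.02 g/s.
After stage 1: water left = (1−0.536)×979.02 = 454.27; stream total = 1695.2 g/s.
After stage 2: water left = (1−0.325)×454.27 = 306.63; final concentrate = 1547.6 g/s.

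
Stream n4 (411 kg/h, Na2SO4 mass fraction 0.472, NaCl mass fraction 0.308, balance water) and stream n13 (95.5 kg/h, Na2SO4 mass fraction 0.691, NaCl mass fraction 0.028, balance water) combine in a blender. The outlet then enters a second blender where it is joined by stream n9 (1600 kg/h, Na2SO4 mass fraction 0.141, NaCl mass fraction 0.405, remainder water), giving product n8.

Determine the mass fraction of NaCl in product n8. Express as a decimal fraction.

0.369

Overall, product flow = 2106.5 kg/h.
NaCl in = 411×0.308 + 95.5×0.028 + 1600×0.405 = 777.26 kg/h.
NaCl fraction in n8 = 0.369.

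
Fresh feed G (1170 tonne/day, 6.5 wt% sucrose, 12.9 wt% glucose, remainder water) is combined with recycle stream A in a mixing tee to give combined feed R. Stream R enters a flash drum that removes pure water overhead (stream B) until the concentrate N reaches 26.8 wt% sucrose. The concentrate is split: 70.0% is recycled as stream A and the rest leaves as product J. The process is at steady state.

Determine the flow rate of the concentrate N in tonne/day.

945.9 tonne/day

Overall sucrose balance (none leaves overhead): sucrose in fresh feed = sucrose in product, i.e. 1170×0.065 = (1−0.700)·N·0.268.
N = 76.05/(0.268×0.300) = 945.9 tonne/day.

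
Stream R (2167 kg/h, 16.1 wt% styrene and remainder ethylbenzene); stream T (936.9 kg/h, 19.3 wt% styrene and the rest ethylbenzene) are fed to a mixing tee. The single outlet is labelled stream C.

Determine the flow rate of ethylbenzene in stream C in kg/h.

ethylbenzene out = ethylbenzene in = 2167×0.839 + 936.9×0.807 = 2574.2 kg/h.

2574 kg/h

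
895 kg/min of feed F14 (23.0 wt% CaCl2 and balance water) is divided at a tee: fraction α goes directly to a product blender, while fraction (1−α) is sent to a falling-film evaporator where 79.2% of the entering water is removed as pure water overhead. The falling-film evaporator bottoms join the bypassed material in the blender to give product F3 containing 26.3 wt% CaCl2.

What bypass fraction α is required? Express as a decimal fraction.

All 895×0.230 = 205.85 kg/min of CaCl2 reaches F3, so F3 = 205.85/0.263 = 782.7 kg/min and vapour = 112.3 kg/min.
The evaporator receives (1−α)·895 of feed at 0.770 water and removes 0.792 of that water:
0.792×0.770×(1−α)×895 = 112.3
(1−α) = 112.3/545.81 = 0.2058;  α = 0.7942.

0.794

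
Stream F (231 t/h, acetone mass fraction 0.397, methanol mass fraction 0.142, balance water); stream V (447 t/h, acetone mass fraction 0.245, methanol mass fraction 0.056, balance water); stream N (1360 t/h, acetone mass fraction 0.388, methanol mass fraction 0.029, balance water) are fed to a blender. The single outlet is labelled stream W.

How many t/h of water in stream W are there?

water out = water in = 231×0.461 + 447×0.699 + 1360×0.583 = 1211.8 t/h.

1212 t/h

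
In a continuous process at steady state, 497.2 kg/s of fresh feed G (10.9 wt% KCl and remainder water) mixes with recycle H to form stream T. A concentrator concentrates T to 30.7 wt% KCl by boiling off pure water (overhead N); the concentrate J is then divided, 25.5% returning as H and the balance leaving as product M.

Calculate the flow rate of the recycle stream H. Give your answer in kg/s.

60.42 kg/s

Overall KCl balance (none leaves overhead): KCl in fresh feed = KCl in product, i.e. 497.2×0.109 = (1−0.255)·J·0.307.
J = 54.195/(0.307×0.745) = 236.95 kg/s.
Recycle H = 0.255×236.95 = 60.423 kg/s.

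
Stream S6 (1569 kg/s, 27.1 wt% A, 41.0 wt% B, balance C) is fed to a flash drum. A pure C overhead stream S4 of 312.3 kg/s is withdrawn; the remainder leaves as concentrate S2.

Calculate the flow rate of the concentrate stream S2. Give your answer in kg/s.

1257 kg/s

Concentrate = 1569 − 312.3 = 1256.7 kg/s.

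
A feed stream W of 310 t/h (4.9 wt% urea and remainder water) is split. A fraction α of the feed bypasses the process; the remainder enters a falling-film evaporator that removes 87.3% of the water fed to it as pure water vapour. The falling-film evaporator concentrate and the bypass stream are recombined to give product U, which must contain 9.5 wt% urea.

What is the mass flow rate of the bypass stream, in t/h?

129.2 t/h

All 310×0.049 = 15.19 t/h of urea reaches U, so U = 15.19/0.095 = 159.89 t/h and vapour = 150.11 t/h.
The evaporator receives (1−α)·310 of feed at 0.951 water and removes 0.873 of that water:
0.873×0.951×(1−α)×310 = 150.11
(1−α) = 150.11/257.37 = 0.5832;  α = 0.4168.
Bypass flow = 0.4168×310 = 129.2 t/h.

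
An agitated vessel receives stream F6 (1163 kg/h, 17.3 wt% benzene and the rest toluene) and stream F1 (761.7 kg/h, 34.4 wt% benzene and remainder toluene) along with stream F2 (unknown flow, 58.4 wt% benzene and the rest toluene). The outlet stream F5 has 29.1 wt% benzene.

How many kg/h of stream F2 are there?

Let F2 be the unknown flow. Total out = 1924.7 + F2.
benzene balance: 463.22 + 0.584·F2 = 0.291·(1924.7 + F2)
(0.584 − 0.291)·F2 = 0.291×1924.7 − 463.22 = 96.864
F2 = 96.864 / 0.293 = 330.59 kg/h

330.6 kg/h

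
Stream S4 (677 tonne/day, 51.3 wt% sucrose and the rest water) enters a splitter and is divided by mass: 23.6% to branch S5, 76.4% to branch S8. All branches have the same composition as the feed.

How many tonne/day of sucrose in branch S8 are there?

Branch S8 total = 0.764×677 = 517.23 tonne/day.
sucrose in S8 = 0.513×517.23 = 265.34 tonne/day.

265.3 tonne/day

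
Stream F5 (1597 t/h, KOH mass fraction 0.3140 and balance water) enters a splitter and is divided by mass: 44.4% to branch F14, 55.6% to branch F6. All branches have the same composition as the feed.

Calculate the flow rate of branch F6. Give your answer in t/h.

887.9 t/h

Branch F6 flow = 0.556×1597 = 887.93 t/h.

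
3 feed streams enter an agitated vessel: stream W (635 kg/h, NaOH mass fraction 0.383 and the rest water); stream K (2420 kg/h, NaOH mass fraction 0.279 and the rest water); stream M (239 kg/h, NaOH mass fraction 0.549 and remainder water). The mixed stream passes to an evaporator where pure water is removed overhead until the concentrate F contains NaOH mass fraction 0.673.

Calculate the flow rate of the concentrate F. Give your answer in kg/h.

NaOH entering = 635×0.383 + 2420×0.279 + 239×0.549 = 1049.6 kg/h.
All NaOH reports to F, so F = 1049.6/0.673 = 1559.6 kg/h.

1560 kg/h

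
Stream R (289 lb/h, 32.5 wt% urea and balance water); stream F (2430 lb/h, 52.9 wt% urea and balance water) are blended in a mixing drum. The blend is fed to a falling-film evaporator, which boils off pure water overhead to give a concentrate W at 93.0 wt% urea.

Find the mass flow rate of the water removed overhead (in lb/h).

urea entering = 289×0.325 + 2430×0.529 = 1379.4 lb/h.
All urea reports to W, so W = 1379.4/0.930 = 1483.2 lb/h.
Total feed = 2719 lb/h; overhead = 2719 − 1483.2 = 1235.8 lb/h.

1236 lb/h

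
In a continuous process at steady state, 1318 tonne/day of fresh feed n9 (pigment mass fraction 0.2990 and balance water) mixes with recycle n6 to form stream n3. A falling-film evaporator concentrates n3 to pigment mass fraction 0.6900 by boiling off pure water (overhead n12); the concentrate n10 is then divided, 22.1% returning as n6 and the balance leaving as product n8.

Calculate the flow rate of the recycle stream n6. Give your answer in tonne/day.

162 tonne/day

Overall pigment balance (none leaves overhead): pigment in fresh feed = pigment in product, i.e. 1318×0.299 = (1−0.221)·n10·0.690.
n10 = 394.08/(0.690×0.779) = 733.16 tonne/day.
Recycle n6 = 0.221×733.16 = 162.03 tonne/day.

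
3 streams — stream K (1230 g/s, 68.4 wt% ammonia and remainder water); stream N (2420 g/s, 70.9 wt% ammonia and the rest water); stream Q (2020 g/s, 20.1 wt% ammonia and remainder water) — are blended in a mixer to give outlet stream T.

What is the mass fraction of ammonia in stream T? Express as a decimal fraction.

Total flow out = 1230 + 2420 + 2020 = 5670 g/s.
ammonia in = 1230×0.684 + 2420×0.709 + 2020×0.201 = 2963.1 g/s.
ammonia mass fraction in T = 2963.1/5670 = 0.523.

0.523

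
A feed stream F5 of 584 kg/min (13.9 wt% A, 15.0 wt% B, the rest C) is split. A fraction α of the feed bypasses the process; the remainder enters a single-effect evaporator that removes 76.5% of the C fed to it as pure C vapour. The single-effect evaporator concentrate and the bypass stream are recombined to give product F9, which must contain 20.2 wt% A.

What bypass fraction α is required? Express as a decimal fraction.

0.427

All 584×0.139 = 81.176 kg/min of A reaches F9, so F9 = 81.176/0.202 = 401.86 kg/min and vapour = 182.14 kg/min.
The evaporator receives (1−α)·584 of feed at 0.711 C and removes 0.765 of that C:
0.765×0.711×(1−α)×584 = 182.14
(1−α) = 182.14/317.65 = 0.5734;  α = 0.4266.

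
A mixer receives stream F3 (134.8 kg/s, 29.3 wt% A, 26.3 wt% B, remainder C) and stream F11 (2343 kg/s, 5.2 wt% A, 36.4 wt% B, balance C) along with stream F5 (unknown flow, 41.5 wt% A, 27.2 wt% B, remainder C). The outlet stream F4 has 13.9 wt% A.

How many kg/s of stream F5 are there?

Let F5 be the unknown flow. Total out = 2477.8 + F5.
A balance: 161.33 + 0.415·F5 = 0.139·(2477.8 + F5)
(0.415 − 0.139)·F5 = 0.139×2477.8 − 161.33 = 183.08
F5 = 183.08 / 0.276 = 663.34 kg/s

663.3 kg/s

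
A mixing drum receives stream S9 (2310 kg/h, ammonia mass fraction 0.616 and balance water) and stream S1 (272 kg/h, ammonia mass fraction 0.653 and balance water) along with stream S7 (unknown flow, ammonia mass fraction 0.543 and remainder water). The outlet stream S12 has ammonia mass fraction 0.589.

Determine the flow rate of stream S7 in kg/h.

1734 kg/h

Let S7 be the unknown flow. Total out = 2582 + S7.
ammonia balance: 1600.6 + 0.543·S7 = 0.589·(2582 + S7)
(0.543 − 0.589)·S7 = 0.589×2582 − 1600.6 = -79.778
S7 = -79.778 / -0.046 = 1734.3 kg/h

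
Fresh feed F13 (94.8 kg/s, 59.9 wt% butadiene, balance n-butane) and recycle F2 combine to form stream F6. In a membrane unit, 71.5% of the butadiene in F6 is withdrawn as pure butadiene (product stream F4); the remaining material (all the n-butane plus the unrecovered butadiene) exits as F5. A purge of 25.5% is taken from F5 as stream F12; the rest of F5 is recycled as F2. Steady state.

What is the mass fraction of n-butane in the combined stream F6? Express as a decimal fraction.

0.674

n-butane enters only via F13 and leaves only via the purge: 94.8×0.401 = 0.255×(n-butane in F5), and the membrane unit passes all n-butane, so n-butane in F6 = n-butane in F5 = 149.08 kg/s.
butadiene in F6: m_A = 94.8×0.599 + (1−0.255)·(1−0.715)·m_A, so m_A = 56.785/0.7877 = 72.092 kg/s.
F6 = 72.092 + 149.08 = 221.17 kg/s.
n-butane fraction in F6 = 149.08/221.17 = 0.674.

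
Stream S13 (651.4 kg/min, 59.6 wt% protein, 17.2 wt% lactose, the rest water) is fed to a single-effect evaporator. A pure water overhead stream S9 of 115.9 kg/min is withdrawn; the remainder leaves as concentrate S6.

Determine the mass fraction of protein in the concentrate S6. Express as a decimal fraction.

protein is not removed: 651.4×0.596 = 388.23 kg/min of protein enters S6.
Concentrate = 651.4 − 115.9 = 535.5 kg/min.
Mass fraction = 388.23/535.5 = 0.725.

0.725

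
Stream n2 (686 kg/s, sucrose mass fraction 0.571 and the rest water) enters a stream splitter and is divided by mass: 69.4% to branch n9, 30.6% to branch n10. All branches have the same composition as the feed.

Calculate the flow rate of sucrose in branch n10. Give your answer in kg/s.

Branch n10 total = 0.306×686 = 209.92 kg/s.
sucrose in n10 = 0.571×209.92 = 119.86 kg/s.

119.9 kg/s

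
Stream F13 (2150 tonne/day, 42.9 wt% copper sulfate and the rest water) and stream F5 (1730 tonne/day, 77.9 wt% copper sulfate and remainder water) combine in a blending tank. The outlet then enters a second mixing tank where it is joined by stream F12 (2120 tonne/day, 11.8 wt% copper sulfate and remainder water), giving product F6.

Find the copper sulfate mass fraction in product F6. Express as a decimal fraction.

Overall, product flow = 6000 tonne/day.
copper sulfate in = 2150×0.429 + 1730×0.779 + 2120×0.118 = 2520.2 tonne/day.
copper sulfate fraction in F6 = 0.420.

0.420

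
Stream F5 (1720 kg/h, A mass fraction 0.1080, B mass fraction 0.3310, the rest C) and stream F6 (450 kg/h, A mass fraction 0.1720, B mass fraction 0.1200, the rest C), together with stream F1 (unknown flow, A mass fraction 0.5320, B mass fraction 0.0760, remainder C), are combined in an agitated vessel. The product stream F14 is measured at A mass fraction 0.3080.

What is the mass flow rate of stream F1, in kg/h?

Let F1 be the unknown flow. Total out = 2170 + F1.
A balance: 263.16 + 0.532·F1 = 0.308·(2170 + F1)
(0.532 − 0.308)·F1 = 0.308×2170 − 263.16 = 405.2
F1 = 405.2 / 0.224 = 1808.9 kg/h

1809 kg/h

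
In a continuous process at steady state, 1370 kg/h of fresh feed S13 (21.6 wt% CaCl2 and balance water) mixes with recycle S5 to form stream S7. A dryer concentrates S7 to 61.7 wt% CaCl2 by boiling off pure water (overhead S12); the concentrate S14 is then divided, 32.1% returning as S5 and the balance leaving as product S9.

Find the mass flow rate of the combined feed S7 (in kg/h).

Overall CaCl2 balance (none leaves overhead): CaCl2 in fresh feed = CaCl2 in product, i.e. 1370×0.216 = (1−0.321)·S14·0.617.
S14 = 295.92/(0.617×0.679) = 706.35 kg/h.
Recycle S5 = 0.321×706.35 = 226.74 kg/h.
Combined feed S7 = 1370 + 226.74 = 1596.7 kg/h.

1597 kg/h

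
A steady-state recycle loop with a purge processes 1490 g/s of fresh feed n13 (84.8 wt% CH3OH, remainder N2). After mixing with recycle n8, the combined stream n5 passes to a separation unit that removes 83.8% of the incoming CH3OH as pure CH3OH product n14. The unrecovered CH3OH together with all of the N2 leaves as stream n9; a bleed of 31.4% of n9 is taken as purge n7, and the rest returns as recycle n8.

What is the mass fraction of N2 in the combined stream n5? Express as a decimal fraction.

0.3366

N2 enters only via n13 and leaves only via the purge: 1490×0.152 = 0.314×(N2 in n9), and the separation unit passes all N2, so N2 in n5 = N2 in n9 = 721.27 g/s.
CH3OH in n5: m_A = 1490×0.848 + (1−0.314)·(1−0.838)·m_A, so m_A = 1263.5/0.8889 = 1421.5 g/s.
n5 = 1421.5 + 721.27 = 2142.8 g/s.
N2 fraction in n5 = 721.27/2142.8 = 0.3366.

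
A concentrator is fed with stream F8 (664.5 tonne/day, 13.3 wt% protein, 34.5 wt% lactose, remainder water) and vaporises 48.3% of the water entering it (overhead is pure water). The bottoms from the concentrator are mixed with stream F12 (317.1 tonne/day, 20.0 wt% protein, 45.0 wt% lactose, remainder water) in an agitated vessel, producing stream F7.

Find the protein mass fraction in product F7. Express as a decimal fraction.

0.1865

Vapour removed = 0.483×0.522×664.5 = 167.54 tonne/day; concentrate = 496.96 tonne/day.
protein reaching the mixer = 88.379 (from concentrate) + 317.1×0.200 = 151.8 tonne/day.
Product flow = 496.96 + 317.1 = 814.06 tonne/day; protein fraction = 0.1865.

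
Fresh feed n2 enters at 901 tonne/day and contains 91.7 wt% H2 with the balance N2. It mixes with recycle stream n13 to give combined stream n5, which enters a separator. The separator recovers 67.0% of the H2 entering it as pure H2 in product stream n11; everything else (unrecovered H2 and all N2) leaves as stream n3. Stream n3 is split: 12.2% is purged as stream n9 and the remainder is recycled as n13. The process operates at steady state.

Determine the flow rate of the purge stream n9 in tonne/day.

121.6 tonne/day

N2 enters only via n2 and leaves only via the purge: 901×0.083 = 0.122×(N2 in n3), and the separator passes all N2, so N2 in n5 = N2 in n3 = 612.98 tonne/day.
H2 in n5: m_A = 901×0.917 + (1−0.122)·(1−0.670)·m_A, so m_A = 826.22/0.7103 = 1163.3 tonne/day.
n3 = (1−0.670)×1163.3 + 612.98 = 996.85 tonne/day.
Purge n9 = 0.122×996.85 = 121.62 tonne/day.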